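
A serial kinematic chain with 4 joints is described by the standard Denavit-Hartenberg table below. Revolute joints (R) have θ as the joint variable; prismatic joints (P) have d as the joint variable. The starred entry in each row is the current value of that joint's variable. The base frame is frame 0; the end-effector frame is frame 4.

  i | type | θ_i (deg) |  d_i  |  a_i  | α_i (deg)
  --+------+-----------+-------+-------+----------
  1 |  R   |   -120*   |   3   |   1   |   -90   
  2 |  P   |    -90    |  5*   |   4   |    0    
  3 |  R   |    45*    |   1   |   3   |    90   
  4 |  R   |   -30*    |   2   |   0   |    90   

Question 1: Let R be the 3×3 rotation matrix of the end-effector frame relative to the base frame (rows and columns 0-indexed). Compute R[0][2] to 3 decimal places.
End-effector z-axis (col 2 of R) = (-0.5732,0.7392,-0.3536)
R[0][2] = -0.5732

-0.573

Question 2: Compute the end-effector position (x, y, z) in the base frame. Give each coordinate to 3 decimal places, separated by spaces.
4.343 -4.478 10.536

after link 1: o_1 = (-0.5000, -0.8660, 3.0000)
after link 2: o_2 = (3.8301, -3.3660, 7.0000)
after link 3: o_3 = (3.6355, -5.7031, 9.1213)
after link 4: o_4 = (4.3426, -4.4784, 10.5355)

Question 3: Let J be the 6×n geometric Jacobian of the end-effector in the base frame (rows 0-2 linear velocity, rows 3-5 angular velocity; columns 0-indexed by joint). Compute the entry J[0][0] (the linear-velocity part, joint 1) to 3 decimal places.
4.478

axis z_0 = ẑ; lever o_n−o_0 = (4.3426,-4.4784,10.5355)
cross product → J_v[:, 0] = (4.4784,4.3426,-0.0000)
J_ω[:, 0] = z_0
entry J[0][0] = 4.4784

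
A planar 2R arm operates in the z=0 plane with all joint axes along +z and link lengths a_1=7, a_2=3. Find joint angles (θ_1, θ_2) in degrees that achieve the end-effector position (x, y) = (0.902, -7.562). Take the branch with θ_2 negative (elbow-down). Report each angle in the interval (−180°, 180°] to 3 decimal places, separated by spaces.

-59.999 -90.003

cos θ_2 = (57.9974−7²−3²)/(2·7·3) = -0.0001; θ_2 = -90.0035° (elbow-down)
β = atan2(-7.5620,0.9020) = -83.1979°; ψ = atan2(-3.0000,6.9998) = -23.1991°
θ_1 = β − ψ = -59.9987°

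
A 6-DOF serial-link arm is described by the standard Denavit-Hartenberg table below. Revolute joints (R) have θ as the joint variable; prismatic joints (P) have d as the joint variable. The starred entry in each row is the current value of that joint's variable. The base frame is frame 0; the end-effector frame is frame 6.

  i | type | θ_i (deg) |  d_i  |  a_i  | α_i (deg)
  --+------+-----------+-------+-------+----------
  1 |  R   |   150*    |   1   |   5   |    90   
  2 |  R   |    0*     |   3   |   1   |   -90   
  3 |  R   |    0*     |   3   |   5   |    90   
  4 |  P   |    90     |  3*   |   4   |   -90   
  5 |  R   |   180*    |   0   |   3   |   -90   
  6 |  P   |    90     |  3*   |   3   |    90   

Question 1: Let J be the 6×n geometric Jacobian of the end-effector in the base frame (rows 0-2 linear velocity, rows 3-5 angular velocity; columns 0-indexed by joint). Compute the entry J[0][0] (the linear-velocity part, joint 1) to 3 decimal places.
axis z_0 = ẑ; lever o_n−o_0 = (-7.6244,14.7942,5.0000)
cross product → J_v[:, 0] = (-14.7942,-7.6244,0.0000)
J_ω[:, 0] = z_0
entry J[0][0] = -14.7942

-14.794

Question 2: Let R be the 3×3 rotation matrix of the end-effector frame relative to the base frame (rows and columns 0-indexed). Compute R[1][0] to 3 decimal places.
0.500

End-effector x-axis (col 0 of R) = (-0.8660,0.5000,-0.0000)
R[1][0] = 0.5000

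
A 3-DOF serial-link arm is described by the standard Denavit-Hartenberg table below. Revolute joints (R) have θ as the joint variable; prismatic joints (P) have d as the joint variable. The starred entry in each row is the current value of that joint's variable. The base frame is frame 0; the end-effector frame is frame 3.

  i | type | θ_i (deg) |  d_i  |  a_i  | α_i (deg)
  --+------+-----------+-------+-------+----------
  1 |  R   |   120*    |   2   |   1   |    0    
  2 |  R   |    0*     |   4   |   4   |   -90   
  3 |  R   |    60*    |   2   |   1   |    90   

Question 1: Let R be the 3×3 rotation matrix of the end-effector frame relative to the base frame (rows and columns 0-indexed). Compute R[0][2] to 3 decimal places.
-0.433

End-effector z-axis (col 2 of R) = (-0.4330,0.7500,0.5000)
R[0][2] = -0.4330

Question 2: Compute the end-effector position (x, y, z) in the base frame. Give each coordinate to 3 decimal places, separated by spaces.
after link 1: o_1 = (-0.5000, 0.8660, 2.0000)
after link 2: o_2 = (-2.5000, 4.3301, 6.0000)
after link 3: o_3 = (-4.4821, 3.7631, 5.1340)

-4.482 3.763 5.134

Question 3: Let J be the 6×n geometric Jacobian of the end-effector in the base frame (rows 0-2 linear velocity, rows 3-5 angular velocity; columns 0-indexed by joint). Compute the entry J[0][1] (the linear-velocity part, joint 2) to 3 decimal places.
axis z_1 = (0.0000,0.0000,1.0000); lever o_n−o_1 = (-3.9821,2.8971,3.1340)
cross product → J_v[:, 1] = (-2.8971,-3.9821,0.0000)
J_ω[:, 1] = z_1
entry J[0][1] = -2.8971

-2.897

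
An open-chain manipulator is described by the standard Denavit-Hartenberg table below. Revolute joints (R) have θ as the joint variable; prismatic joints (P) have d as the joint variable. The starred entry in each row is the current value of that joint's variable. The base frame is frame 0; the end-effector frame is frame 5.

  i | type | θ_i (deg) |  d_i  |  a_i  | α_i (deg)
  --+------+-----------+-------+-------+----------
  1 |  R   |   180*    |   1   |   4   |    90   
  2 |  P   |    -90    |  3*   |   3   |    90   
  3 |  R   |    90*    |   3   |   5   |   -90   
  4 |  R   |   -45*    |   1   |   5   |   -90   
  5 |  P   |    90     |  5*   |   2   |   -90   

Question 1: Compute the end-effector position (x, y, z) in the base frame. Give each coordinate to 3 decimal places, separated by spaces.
-1.000 15.071 -3.000

after link 1: o_1 = (-4.0000, 0.0000, 1.0000)
after link 2: o_2 = (-4.0000, 3.0000, -2.0000)
after link 3: o_3 = (-1.0000, 8.0000, -2.0000)
after link 4: o_4 = (2.5355, 11.5355, -1.0000)
after link 5: o_5 = (-1.0000, 15.0711, -3.0000)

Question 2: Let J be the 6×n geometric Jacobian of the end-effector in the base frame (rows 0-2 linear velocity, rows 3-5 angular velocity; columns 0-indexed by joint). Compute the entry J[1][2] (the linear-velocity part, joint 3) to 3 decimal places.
axis z_2 = (1.0000,-0.0000,-0.0000); lever o_n−o_2 = (3.0000,12.0711,-1.0000)
cross product → J_v[:, 2] = (0.0000,1.0000,12.0711)
J_ω[:, 2] = z_2
entry J[1][2] = 1.0000

1.000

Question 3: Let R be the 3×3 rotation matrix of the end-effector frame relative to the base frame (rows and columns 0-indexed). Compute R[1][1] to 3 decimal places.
-0.707

End-effector y-axis (col 1 of R) = (0.7071,-0.7071,-0.0000)
R[1][1] = -0.7071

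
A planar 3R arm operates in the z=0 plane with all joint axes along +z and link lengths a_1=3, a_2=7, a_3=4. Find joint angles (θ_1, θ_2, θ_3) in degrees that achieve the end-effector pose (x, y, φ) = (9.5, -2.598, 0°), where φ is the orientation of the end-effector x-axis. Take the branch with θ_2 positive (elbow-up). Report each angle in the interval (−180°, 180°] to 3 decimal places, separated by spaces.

-120.000 120.001 -0.001

wrist centre = target − a_3·(cos φ, sin φ) = (5.5000, -2.5980)
cos θ_2 = (36.9996−3²−7²)/(2·3·7) = -0.5000; θ_2 = 120.0006° (elbow-up)
β = atan2(-2.5980,5.5000) = -25.2843°; ψ = atan2(6.0621,-0.5001) = 94.7157°
θ_1 = β − ψ = -120.0000°
θ_3 = φ − θ_1 − θ_2 = -0.0006° (wrapped to (-180°,180°])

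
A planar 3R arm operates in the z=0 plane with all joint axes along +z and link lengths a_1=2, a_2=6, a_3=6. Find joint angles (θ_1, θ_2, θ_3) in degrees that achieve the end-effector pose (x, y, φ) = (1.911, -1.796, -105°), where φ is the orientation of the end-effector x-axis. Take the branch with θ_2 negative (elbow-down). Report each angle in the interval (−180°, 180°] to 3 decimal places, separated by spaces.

150.013 -120.013 -134.999

wrist centre = target − a_3·(cos φ, sin φ) = (3.4639, 3.9996)
cos θ_2 = (27.9951−2²−6²)/(2·2·6) = -0.5002; θ_2 = -120.0134° (elbow-down)
β = atan2(3.9996,3.4639) = 49.1050°; ψ = atan2(-5.1955,-1.0012) = -100.9077°
θ_1 = β − ψ = 150.0127°
θ_3 = φ − θ_1 − θ_2 = -134.9993° (wrapped to (-180°,180°])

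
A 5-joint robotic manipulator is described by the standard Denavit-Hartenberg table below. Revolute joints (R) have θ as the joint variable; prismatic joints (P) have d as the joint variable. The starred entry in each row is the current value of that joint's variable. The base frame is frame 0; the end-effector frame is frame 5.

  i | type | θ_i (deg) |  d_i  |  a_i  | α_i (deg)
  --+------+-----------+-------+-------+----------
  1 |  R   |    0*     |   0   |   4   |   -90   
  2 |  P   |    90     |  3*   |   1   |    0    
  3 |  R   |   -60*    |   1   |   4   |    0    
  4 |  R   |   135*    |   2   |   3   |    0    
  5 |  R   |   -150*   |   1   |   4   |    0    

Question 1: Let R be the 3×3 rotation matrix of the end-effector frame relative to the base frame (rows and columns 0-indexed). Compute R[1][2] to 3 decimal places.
1.000

End-effector z-axis (col 2 of R) = (0.0000,1.0000,0.0000)
R[1][2] = 1.0000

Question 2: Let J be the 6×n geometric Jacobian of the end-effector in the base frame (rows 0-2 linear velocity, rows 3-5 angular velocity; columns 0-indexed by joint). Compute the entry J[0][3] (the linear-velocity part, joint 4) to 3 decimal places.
-1.812

axis z_3 = (0.0000,1.0000,0.0000); lever o_n−o_3 = (0.9659,3.0000,-1.8117)
cross product → J_v[:, 3] = (-1.8117,0.0000,-0.9659)
J_ω[:, 3] = z_3
entry J[0][3] = -1.8117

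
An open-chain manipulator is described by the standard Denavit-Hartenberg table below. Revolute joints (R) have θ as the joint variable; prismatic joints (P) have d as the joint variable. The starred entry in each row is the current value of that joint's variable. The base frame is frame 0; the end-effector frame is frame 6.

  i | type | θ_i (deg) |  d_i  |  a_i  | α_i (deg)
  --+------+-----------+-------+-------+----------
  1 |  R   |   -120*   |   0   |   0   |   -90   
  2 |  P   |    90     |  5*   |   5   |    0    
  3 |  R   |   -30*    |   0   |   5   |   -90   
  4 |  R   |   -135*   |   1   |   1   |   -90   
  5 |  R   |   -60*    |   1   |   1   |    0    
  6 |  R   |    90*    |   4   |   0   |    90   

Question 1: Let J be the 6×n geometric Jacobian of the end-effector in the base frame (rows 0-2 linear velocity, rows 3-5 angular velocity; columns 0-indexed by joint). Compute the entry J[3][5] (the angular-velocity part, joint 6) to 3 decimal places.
axis z_5 = (0.4356,-0.6597,-0.6124); lever o_n−o_5 = (1.7424,-2.6390,-2.4495)
cross product → J_v[:, 5] = (0.0000,0.0000,-0.0000)
J_ω[:, 5] = z_5
entry J[3][5] = 0.4356

0.436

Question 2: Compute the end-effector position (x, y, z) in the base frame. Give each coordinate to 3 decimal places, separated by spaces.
7.250 -6.635 -12.406

after link 1: o_1 = (0.0000, 0.0000, 0.0000)
after link 2: o_2 = (4.3301, -2.5000, -5.0000)
after link 3: o_3 = (3.0801, -4.6651, -9.3301)
after link 4: o_4 = (4.3023, -3.9624, -9.2178)
after link 5: o_5 = (5.5075, -3.9963, -9.9570)
after link 6: o_6 = (7.2498, -6.6353, -12.4064)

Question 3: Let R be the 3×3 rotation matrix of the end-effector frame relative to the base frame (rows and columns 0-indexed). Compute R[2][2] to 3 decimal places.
-0.127

End-effector z-axis (col 2 of R) = (0.7696,0.6258,-0.1268)
R[2][2] = -0.1268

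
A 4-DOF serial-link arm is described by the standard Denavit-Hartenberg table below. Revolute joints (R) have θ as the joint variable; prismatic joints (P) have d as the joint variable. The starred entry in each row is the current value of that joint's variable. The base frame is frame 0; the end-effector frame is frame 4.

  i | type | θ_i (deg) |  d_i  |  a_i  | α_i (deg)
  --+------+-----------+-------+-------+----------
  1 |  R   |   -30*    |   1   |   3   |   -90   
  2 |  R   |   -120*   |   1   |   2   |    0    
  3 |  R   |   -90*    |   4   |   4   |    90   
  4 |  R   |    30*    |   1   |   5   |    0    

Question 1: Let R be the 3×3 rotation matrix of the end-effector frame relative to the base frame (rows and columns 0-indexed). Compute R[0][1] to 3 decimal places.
End-effector y-axis (col 1 of R) = (0.8080,0.5335,0.2500)
R[0][1] = 0.8080

0.808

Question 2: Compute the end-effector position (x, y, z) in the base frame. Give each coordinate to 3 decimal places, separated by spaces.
after link 1: o_1 = (2.5981, -1.5000, 1.0000)
after link 2: o_2 = (2.2321, -0.1340, 2.7321)
after link 3: o_3 = (1.2321, 5.0622, 0.7321)
after link 4: o_4 = (-0.3325, 8.8522, -2.2990)

-0.333 8.852 -2.299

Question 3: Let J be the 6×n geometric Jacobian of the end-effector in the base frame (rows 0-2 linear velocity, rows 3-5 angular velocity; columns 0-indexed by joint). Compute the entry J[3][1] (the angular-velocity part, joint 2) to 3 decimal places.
axis z_1 = (0.5000,0.8660,0.0000); lever o_n−o_1 = (-2.9306,10.3522,-3.2990)
cross product → J_v[:, 1] = (-2.8571,1.6495,7.7141)
J_ω[:, 1] = z_1
entry J[3][1] = 0.5000

0.500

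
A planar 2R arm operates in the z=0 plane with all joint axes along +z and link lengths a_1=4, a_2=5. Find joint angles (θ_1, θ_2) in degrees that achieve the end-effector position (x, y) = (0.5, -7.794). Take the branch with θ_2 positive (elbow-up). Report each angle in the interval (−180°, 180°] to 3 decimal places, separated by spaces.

cos θ_2 = (60.9964−4²−5²)/(2·4·5) = 0.4999; θ_2 = 60.0059° (elbow-up)
β = atan2(-7.7940,0.5000) = -86.3294°; ψ = atan2(4.3304,6.4996) = 33.6739°
θ_1 = β − ψ = -120.0033°

-120.003 60.006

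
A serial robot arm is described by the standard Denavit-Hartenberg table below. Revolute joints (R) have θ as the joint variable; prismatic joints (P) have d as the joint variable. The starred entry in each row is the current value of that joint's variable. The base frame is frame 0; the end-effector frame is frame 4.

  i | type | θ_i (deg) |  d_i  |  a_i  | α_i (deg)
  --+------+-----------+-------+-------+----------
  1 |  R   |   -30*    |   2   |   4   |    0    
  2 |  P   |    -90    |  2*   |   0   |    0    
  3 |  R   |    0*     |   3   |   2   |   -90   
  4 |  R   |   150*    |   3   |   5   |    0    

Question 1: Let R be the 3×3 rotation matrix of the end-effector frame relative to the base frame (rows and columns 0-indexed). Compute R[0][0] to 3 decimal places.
End-effector x-axis (col 0 of R) = (0.4330,0.7500,-0.5000)
R[0][0] = 0.4330

0.433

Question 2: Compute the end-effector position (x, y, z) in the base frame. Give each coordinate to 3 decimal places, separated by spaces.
after link 1: o_1 = (3.4641, -2.0000, 2.0000)
after link 2: o_2 = (3.4641, -2.0000, 4.0000)
after link 3: o_3 = (2.4641, -3.7321, 7.0000)
after link 4: o_4 = (7.2272, -1.4821, 4.5000)

7.227 -1.482 4.500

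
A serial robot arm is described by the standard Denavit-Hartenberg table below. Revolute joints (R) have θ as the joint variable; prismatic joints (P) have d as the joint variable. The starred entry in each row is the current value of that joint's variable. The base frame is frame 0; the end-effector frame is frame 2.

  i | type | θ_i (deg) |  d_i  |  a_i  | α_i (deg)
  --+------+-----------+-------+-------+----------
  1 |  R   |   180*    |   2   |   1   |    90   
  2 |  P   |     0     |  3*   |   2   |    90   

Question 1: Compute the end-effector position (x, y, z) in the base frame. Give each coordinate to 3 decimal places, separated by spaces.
after link 1: o_1 = (-1.0000, 0.0000, 2.0000)
after link 2: o_2 = (-3.0000, 3.0000, 2.0000)

-3.000 3.000 2.000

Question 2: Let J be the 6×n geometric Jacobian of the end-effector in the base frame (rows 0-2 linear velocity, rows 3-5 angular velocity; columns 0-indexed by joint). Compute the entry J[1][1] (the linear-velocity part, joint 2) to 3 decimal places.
prismatic axis z_1 = (0.0000,1.0000,0.0000)
J_v[:, 1] = z_1; J_ω[:, 1] = (0,0,0)
entry J[1][1] = 1.0000

1.000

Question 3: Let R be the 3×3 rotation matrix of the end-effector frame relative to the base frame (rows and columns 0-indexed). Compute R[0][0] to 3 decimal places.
-1.000

End-effector x-axis (col 0 of R) = (-1.0000,0.0000,0.0000)
R[0][0] = -1.0000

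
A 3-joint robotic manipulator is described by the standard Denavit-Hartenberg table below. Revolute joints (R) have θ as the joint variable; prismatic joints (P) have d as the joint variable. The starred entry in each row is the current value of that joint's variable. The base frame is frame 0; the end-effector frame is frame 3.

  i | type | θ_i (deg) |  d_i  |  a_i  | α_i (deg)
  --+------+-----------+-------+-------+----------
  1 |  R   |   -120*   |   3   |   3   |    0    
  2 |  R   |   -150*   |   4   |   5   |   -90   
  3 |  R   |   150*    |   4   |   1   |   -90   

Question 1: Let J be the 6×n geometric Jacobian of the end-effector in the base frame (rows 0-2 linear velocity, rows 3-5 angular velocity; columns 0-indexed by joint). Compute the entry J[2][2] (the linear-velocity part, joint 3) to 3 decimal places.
0.866

axis z_2 = (-1.0000,-0.0000,0.0000); lever o_n−o_2 = (-4.0000,-0.8660,-0.5000)
cross product → J_v[:, 2] = (0.0000,-0.5000,0.8660)
J_ω[:, 2] = z_2
entry J[2][2] = 0.8660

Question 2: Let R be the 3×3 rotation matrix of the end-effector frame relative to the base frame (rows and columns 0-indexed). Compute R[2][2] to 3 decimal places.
0.866

End-effector z-axis (col 2 of R) = (0.0000,-0.5000,0.8660)
R[2][2] = 0.8660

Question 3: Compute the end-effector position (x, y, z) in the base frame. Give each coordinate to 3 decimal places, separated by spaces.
after link 1: o_1 = (-1.5000, -2.5981, 3.0000)
after link 2: o_2 = (-1.5000, 2.4019, 7.0000)
after link 3: o_3 = (-5.5000, 1.5359, 6.5000)

-5.500 1.536 6.500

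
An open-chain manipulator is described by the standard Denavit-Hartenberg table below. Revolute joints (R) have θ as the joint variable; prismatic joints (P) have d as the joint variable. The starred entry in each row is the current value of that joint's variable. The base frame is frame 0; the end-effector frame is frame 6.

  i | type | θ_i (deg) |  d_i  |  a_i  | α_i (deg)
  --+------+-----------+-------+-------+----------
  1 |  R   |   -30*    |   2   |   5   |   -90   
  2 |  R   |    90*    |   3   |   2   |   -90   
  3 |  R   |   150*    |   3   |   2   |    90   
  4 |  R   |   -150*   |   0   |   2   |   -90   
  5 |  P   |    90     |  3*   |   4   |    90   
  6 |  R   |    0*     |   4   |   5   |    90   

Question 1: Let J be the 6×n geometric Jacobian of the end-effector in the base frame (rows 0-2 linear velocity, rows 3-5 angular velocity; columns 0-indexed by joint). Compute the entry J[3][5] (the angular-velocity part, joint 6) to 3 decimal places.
0.650

axis z_5 = (0.6495,0.1250,-0.7500); lever o_n−o_5 = (4.7631,4.2500,-0.5000)
cross product → J_v[:, 5] = (3.1250,-3.2476,2.1651)
J_ω[:, 5] = z_5
entry J[3][5] = 0.6495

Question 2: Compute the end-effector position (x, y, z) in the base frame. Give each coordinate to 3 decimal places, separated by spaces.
after link 1: o_1 = (4.3301, -2.5000, 2.0000)
after link 2: o_2 = (5.8301, 0.0981, 0.0000)
after link 3: o_3 = (2.7321, 0.7321, 1.7321)
after link 4: o_4 = (4.0311, 0.9821, 0.2321)
after link 5: o_5 = (7.6381, 2.0335, 3.5311)
after link 6: o_6 = (12.4013, 6.2835, 3.0311)

12.401 6.283 3.031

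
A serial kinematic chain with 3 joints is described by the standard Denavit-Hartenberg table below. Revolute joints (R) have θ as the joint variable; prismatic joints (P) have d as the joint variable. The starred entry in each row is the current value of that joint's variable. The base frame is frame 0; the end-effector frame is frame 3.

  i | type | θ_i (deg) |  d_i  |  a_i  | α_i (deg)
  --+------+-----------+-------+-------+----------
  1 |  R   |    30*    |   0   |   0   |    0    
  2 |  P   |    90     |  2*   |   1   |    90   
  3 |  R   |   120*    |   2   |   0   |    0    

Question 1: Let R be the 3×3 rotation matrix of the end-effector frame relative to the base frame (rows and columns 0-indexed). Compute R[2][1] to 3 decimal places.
-0.500

End-effector y-axis (col 1 of R) = (0.4330,-0.7500,-0.5000)
R[2][1] = -0.5000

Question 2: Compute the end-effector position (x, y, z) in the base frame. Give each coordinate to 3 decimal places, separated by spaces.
1.232 1.866 2.000

after link 1: o_1 = (0.0000, 0.0000, 0.0000)
after link 2: o_2 = (-0.5000, 0.8660, 2.0000)
after link 3: o_3 = (1.2321, 1.8660, 2.0000)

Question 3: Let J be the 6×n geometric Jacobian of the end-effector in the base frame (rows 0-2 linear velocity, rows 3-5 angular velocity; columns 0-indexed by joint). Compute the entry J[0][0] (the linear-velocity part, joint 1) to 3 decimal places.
-1.866

axis z_0 = ẑ; lever o_n−o_0 = (1.2321,1.8660,2.0000)
cross product → J_v[:, 0] = (-1.8660,1.2321,0.0000)
J_ω[:, 0] = z_0
entry J[0][0] = -1.8660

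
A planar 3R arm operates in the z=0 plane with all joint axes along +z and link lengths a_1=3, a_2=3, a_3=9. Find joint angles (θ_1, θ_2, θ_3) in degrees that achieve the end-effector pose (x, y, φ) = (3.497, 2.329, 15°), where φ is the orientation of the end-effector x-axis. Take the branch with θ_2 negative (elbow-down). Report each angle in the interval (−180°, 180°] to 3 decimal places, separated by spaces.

-149.999 -59.993 -135.008

wrist centre = target − a_3·(cos φ, sin φ) = (-5.1963, -0.0004)
cos θ_2 = (27.0019−3²−3²)/(2·3·3) = 0.5001; θ_2 = -59.9931° (elbow-down)
β = atan2(-0.0004,-5.1963) = -179.9959°; ψ = atan2(-2.5979,4.5003) = -29.9966°
θ_1 = β − ψ = -149.9993°
θ_3 = φ − θ_1 − θ_2 = -135.0075° (wrapped to (-180°,180°])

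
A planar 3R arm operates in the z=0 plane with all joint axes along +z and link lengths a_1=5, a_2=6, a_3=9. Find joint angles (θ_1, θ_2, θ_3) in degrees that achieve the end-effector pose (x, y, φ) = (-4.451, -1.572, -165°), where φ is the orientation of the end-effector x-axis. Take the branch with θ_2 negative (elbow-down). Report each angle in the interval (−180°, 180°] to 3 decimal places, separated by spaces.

90.004 -135.004 -120.000

wrist centre = target − a_3·(cos φ, sin φ) = (4.2423, 0.7574)
cos θ_2 = (18.5710−5²−6²)/(2·5·6) = -0.7072; θ_2 = -135.0035° (elbow-down)
β = atan2(0.7574,4.2423) = 10.1222°; ψ = atan2(-4.2424,0.7571) = -79.8815°
θ_1 = β − ψ = 90.0037°
θ_3 = φ − θ_1 − θ_2 = -120.0002° (wrapped to (-180°,180°])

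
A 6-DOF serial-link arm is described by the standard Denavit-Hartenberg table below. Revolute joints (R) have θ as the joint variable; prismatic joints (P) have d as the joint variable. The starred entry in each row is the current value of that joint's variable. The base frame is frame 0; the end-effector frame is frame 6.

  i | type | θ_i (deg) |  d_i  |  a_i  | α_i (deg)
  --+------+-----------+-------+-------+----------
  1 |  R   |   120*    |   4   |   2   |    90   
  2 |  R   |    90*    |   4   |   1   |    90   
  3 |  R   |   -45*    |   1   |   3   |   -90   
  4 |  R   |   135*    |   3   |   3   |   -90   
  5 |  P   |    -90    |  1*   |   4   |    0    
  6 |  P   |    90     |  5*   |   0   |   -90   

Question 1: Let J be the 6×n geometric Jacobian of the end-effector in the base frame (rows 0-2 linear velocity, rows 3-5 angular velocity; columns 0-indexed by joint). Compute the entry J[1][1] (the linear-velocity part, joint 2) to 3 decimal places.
-3.093

axis z_1 = (0.8660,0.5000,0.0000); lever o_n−o_1 = (8.2500,8.3674,3.5711)
cross product → J_v[:, 1] = (1.7855,-3.0926,3.1213)
J_ω[:, 1] = z_1
entry J[1][1] = -3.0926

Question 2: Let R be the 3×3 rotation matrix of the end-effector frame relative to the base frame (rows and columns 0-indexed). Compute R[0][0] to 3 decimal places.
0.787

End-effector x-axis (col 0 of R) = (0.7866,-0.3624,-0.5000)
R[0][0] = 0.7866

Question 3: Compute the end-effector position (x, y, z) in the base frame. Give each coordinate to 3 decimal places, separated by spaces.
7.250 10.099 7.571

after link 1: o_1 = (-1.0000, 1.7321, 4.0000)
after link 2: o_2 = (2.4641, 3.7321, 5.0000)
after link 3: o_3 = (0.1270, 3.5374, 7.1213)
after link 4: o_4 = (4.3238, 3.5110, 7.7426)
after link 5: o_5 = (6.8527, 5.7875, 10.0711)
after link 6: o_6 = (7.2500, 10.0994, 7.5711)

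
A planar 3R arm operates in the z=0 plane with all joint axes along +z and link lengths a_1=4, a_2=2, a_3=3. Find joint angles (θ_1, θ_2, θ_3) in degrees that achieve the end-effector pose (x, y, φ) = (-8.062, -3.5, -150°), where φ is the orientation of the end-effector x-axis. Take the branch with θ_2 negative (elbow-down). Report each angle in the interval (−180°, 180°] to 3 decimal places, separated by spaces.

-149.995 -30.014 30.009

wrist centre = target − a_3·(cos φ, sin φ) = (-5.4639, -2.0000)
cos θ_2 = (33.8545−4²−2²)/(2·4·2) = 0.8659; θ_2 = -30.0139° (elbow-down)
β = atan2(-2.0000,-5.4639) = -159.8955°; ψ = atan2(-1.0004,5.7318) = -9.9006°
θ_1 = β − ψ = -149.9949°
θ_3 = φ − θ_1 − θ_2 = 30.0088° (wrapped to (-180°,180°])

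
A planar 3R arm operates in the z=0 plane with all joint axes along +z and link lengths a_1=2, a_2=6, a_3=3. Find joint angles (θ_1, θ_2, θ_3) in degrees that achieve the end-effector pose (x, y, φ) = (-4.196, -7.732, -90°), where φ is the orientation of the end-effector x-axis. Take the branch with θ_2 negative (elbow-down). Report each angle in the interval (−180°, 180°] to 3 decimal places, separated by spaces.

-59.995 -90.004 60.000

wrist centre = target − a_3·(cos φ, sin φ) = (-4.1960, -4.7320)
cos θ_2 = (39.9982−2²−6²)/(2·2·6) = -0.0001; θ_2 = -90.0042° (elbow-down)
β = atan2(-4.7320,-4.1960) = -131.5643°; ψ = atan2(-6.0000,1.9996) = -71.5688°
θ_1 = β − ψ = -59.9955°
θ_3 = φ − θ_1 − θ_2 = 59.9997° (wrapped to (-180°,180°])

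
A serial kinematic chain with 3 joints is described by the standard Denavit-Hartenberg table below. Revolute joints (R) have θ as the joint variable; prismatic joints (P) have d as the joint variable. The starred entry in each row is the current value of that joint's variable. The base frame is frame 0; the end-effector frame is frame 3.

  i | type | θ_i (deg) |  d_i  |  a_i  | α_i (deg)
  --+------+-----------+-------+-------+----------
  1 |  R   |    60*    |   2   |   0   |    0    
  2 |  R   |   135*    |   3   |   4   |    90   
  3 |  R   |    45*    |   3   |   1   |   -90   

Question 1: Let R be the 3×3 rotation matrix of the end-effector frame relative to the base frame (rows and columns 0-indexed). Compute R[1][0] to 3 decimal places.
-0.183

End-effector x-axis (col 0 of R) = (-0.6830,-0.1830,0.7071)
R[1][0] = -0.1830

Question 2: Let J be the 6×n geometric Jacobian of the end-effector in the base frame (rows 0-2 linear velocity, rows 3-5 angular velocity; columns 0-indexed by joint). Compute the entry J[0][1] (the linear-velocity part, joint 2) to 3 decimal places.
-1.679

axis z_1 = (0.0000,0.0000,1.0000); lever o_n−o_1 = (-5.3232,1.6795,3.7071)
cross product → J_v[:, 1] = (-1.6795,-5.3232,0.0000)
J_ω[:, 1] = z_1
entry J[0][1] = -1.6795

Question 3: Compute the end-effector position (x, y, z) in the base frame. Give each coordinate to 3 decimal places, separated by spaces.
after link 1: o_1 = (0.0000, 0.0000, 2.0000)
after link 2: o_2 = (-3.8637, -1.0353, 5.0000)
after link 3: o_3 = (-5.3232, 1.6795, 5.7071)

-5.323 1.679 5.707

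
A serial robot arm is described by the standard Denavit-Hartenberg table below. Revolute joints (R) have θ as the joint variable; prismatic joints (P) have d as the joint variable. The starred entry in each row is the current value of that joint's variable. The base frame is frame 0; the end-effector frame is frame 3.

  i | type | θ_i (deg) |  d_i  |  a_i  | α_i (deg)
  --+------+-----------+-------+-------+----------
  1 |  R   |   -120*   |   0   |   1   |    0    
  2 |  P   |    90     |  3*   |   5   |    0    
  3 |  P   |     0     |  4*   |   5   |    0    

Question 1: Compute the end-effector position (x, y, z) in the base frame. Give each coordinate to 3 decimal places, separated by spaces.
after link 1: o_1 = (-0.5000, -0.8660, 0.0000)
after link 2: o_2 = (3.8301, -3.3660, 3.0000)
after link 3: o_3 = (8.1603, -5.8660, 7.0000)

8.160 -5.866 7.000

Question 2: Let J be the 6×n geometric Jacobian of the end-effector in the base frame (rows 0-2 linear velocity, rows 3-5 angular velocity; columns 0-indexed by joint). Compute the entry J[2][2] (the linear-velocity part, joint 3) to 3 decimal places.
1.000

prismatic axis z_2 = (0.0000,0.0000,1.0000)
J_v[:, 2] = z_2; J_ω[:, 2] = (0,0,0)
entry J[2][2] = 1.0000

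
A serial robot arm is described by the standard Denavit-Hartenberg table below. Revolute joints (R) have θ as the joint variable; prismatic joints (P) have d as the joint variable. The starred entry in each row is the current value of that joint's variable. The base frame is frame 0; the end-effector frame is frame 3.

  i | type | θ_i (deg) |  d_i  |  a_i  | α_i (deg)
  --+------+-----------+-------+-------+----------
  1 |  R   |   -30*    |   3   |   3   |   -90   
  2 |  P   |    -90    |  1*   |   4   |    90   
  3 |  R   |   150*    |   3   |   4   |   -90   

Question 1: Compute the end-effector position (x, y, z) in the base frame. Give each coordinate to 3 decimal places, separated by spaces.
after link 1: o_1 = (2.5981, -1.5000, 3.0000)
after link 2: o_2 = (3.0981, -0.6340, 7.0000)
after link 3: o_3 = (1.5000, 2.5981, 3.5359)

1.500 2.598 3.536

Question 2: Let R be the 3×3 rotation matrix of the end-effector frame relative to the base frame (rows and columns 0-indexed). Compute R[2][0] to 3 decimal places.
-0.866

End-effector x-axis (col 0 of R) = (0.2500,0.4330,-0.8660)
R[2][0] = -0.8660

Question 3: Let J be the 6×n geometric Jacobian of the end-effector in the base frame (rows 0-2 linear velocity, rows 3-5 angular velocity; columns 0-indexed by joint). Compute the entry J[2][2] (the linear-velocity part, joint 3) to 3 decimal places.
axis z_2 = (-0.8660,0.5000,0.0000); lever o_n−o_2 = (-1.5981,3.2321,-3.4641)
cross product → J_v[:, 2] = (-1.7321,-3.0000,-2.0000)
J_ω[:, 2] = z_2
entry J[2][2] = -2.0000

-2.000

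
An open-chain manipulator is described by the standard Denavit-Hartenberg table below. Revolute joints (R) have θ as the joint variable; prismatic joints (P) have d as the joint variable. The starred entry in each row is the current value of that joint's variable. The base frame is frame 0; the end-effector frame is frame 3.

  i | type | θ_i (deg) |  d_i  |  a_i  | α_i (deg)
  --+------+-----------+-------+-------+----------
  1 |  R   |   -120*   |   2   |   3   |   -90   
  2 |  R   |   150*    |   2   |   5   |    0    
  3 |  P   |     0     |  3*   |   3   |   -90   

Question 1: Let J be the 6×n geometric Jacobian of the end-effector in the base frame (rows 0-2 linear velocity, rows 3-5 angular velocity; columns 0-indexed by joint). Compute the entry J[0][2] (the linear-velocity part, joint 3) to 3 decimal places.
0.866

prismatic axis z_2 = (0.8660,-0.5000,0.0000)
J_v[:, 2] = z_2; J_ω[:, 2] = (0,0,0)
entry J[0][2] = 0.8660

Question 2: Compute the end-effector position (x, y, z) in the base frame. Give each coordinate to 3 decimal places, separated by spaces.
after link 1: o_1 = (-1.5000, -2.5981, 2.0000)
after link 2: o_2 = (2.3971, 0.1519, -0.5000)
after link 3: o_3 = (6.2942, 0.9019, -2.0000)

6.294 0.902 -2.000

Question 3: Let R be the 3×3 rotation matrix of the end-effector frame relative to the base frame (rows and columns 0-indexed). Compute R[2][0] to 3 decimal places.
-0.500

End-effector x-axis (col 0 of R) = (0.4330,0.7500,-0.5000)
R[2][0] = -0.5000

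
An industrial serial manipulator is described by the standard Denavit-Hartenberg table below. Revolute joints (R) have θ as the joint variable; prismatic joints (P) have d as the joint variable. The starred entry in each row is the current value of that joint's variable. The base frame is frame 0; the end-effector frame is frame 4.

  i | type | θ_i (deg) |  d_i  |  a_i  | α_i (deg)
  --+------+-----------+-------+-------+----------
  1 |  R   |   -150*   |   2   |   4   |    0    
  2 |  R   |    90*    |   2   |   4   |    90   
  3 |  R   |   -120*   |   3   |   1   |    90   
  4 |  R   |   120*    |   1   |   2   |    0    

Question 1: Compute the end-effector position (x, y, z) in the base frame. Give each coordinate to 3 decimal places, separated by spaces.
-5.995 -7.080 4.500

after link 1: o_1 = (-3.4641, -2.0000, 2.0000)
after link 2: o_2 = (-1.4641, -5.4641, 4.0000)
after link 3: o_3 = (-4.3122, -6.5311, 3.1340)
after link 4: o_4 = (-5.9952, -7.0801, 4.5000)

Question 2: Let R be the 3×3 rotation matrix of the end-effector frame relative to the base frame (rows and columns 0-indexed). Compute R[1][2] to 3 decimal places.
0.750

End-effector z-axis (col 2 of R) = (-0.4330,0.7500,0.5000)
R[1][2] = 0.7500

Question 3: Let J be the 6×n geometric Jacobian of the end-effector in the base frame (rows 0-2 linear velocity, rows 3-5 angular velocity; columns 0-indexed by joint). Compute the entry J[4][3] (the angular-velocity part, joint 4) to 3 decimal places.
axis z_3 = (-0.4330,0.7500,0.5000); lever o_n−o_3 = (-1.6830,-0.5490,1.3660)
cross product → J_v[:, 3] = (1.2990,-0.2500,1.5000)
J_ω[:, 3] = z_3
entry J[4][3] = 0.7500

0.750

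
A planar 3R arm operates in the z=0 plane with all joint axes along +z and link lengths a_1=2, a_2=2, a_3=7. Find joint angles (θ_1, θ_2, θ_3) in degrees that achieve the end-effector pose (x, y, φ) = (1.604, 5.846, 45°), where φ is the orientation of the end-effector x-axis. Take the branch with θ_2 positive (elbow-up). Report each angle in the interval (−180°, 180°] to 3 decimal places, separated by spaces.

wrist centre = target − a_3·(cos φ, sin φ) = (-3.3457, 0.8963)
cos θ_2 = (11.9973−2²−2²)/(2·2·2) = 0.4997; θ_2 = 60.0224° (elbow-up)
β = atan2(0.8963,-3.3457) = 165.0038°; ψ = atan2(1.7324,2.9993) = 30.0112°
θ_1 = β − ψ = 134.9926°
θ_3 = φ − θ_1 − θ_2 = -150.0150° (wrapped to (-180°,180°])

134.993 60.022 -150.015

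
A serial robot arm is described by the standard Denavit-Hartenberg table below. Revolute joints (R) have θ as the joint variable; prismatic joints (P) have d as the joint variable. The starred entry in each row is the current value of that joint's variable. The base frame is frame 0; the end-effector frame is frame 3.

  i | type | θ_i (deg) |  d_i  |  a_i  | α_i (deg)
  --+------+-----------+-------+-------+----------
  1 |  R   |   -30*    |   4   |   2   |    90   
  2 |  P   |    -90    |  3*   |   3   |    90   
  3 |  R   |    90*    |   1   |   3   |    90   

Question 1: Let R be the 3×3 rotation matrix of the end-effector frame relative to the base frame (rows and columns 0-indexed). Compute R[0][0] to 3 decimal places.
-0.500

End-effector x-axis (col 0 of R) = (-0.5000,-0.8660,0.0000)
R[0][0] = -0.5000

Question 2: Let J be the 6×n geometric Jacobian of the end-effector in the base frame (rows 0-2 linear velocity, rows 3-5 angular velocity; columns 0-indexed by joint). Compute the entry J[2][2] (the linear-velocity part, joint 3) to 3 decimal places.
axis z_2 = (-0.8660,0.5000,-0.0000); lever o_n−o_2 = (-2.3660,-2.0981,0.0000)
cross product → J_v[:, 2] = (-0.0000,0.0000,3.0000)
J_ω[:, 2] = z_2
entry J[2][2] = 3.0000

3.000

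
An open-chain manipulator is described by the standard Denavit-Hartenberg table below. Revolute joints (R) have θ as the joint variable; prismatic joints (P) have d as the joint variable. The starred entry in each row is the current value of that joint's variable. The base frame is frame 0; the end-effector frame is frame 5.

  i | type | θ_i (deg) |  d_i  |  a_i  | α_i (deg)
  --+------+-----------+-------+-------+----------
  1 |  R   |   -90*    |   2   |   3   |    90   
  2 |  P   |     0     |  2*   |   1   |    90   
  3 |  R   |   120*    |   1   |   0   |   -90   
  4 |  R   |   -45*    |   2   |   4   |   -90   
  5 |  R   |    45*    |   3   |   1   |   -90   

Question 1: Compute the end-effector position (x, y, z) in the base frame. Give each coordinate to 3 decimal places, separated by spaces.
after link 1: o_1 = (0.0000, -3.0000, 2.0000)
after link 2: o_2 = (-2.0000, -4.0000, 2.0000)
after link 3: o_3 = (-2.0000, -4.0000, 1.0000)
after link 4: o_4 = (-3.4495, -0.8537, -1.8284)
after link 5: o_5 = (-6.0732, -0.1554, -0.2071)

-6.073 -0.155 -0.207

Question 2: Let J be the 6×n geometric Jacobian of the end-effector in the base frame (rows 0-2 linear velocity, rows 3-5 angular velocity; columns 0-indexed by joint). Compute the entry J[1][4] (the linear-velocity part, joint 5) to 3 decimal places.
-0.862

axis z_4 = (-0.6124,0.3536,0.7071); lever o_n−o_4 = (-2.6237,0.6983,1.6213)
cross product → J_v[:, 4] = (0.0795,-0.8624,0.5000)
J_ω[:, 4] = z_4
entry J[1][4] = -0.8624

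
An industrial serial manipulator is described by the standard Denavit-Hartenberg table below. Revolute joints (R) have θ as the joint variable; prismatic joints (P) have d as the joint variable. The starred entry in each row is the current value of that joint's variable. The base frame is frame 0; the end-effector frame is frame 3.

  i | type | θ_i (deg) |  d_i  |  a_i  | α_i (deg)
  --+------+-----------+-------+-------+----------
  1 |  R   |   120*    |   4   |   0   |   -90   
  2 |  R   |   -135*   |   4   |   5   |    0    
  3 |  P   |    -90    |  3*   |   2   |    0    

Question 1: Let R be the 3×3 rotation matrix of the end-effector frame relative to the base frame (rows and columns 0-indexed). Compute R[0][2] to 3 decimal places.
-0.866

End-effector z-axis (col 2 of R) = (-0.8660,-0.5000,0.0000)
R[0][2] = -0.8660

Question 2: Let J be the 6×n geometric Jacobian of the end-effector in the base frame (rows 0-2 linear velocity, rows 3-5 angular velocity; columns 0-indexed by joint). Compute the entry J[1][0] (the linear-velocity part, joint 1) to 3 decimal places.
axis z_0 = ẑ; lever o_n−o_0 = (-3.5873,-7.7866,6.1213)
cross product → J_v[:, 0] = (7.7866,-3.5873,0.0000)
J_ω[:, 0] = z_0
entry J[1][0] = -3.5873

-3.587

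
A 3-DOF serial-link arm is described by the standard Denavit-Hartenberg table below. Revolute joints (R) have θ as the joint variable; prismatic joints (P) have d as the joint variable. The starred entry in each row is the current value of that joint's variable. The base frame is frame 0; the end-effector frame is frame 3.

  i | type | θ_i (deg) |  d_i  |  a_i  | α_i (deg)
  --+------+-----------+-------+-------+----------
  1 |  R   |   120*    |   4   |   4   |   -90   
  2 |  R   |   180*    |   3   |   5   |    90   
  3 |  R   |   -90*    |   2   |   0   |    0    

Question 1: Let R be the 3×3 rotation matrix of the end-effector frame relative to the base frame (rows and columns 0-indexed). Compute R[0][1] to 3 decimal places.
End-effector y-axis (col 1 of R) = (0.5000,-0.8660,-0.0000)
R[0][1] = 0.5000

0.500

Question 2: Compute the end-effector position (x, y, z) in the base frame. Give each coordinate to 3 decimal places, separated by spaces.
after link 1: o_1 = (-2.0000, 3.4641, 4.0000)
after link 2: o_2 = (-2.0981, -2.3660, 4.0000)
after link 3: o_3 = (-2.0981, -2.3660, 2.0000)

-2.098 -2.366 2.000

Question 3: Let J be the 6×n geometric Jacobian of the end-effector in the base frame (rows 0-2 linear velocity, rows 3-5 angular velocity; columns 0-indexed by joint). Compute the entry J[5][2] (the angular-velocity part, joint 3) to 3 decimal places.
axis z_2 = (-0.0000,0.0000,-1.0000); lever o_n−o_2 = (-0.0000,0.0000,-2.0000)
cross product → J_v[:, 2] = (-0.0000,0.0000,0.0000)
J_ω[:, 2] = z_2
entry J[5][2] = -1.0000

-1.000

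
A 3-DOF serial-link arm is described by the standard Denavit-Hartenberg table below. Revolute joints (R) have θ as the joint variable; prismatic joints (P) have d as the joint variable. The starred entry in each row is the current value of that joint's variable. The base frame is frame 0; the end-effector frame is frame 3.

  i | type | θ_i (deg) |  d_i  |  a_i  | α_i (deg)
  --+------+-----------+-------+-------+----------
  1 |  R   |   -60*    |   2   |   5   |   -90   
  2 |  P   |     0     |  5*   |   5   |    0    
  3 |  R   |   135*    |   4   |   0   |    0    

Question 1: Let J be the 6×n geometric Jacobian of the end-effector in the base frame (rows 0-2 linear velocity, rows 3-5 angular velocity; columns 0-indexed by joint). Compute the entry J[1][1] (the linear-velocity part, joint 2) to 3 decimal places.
0.500

prismatic axis z_1 = (0.8660,0.5000,0.0000)
J_v[:, 1] = z_1; J_ω[:, 1] = (0,0,0)
entry J[1][1] = 0.5000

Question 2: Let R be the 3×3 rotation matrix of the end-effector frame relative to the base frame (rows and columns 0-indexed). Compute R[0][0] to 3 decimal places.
-0.354

End-effector x-axis (col 0 of R) = (-0.3536,0.6124,-0.7071)
R[0][0] = -0.3536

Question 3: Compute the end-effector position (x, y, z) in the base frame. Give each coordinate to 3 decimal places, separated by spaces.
12.794 -4.160 2.000

after link 1: o_1 = (2.5000, -4.3301, 2.0000)
after link 2: o_2 = (9.3301, -6.1603, 2.0000)
after link 3: o_3 = (12.7942, -4.1603, 2.0000)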